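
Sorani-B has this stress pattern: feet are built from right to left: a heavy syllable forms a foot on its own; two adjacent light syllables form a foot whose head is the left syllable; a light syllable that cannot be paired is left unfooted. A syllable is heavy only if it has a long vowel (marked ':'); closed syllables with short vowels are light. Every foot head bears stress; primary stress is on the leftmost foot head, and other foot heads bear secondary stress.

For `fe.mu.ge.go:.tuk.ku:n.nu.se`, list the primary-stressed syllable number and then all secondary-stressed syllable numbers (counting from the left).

Weights: 1 fe L, 2 mu L, 3 ge L, 4 go: H, 5 tuk L, 6 ku:n H, 7 nu L, 8 se L.
Parse right to left (heavy = foot alone; LL = one foot; stranded L unfooted): fe (ˈmu.ge) (ˈgo:) tuk (ˈku:n) (ˈnu.se).
Foot heads: 2, 4, 6, 7.
Primary stress on the leftmost head = syllable 2.
Secondary stress on 4, 6, 7: fe.ˈmu.ge.ˌgo:.tuk.ˌku:n.ˌnu.se.

primary 2, secondary 4, 6, 7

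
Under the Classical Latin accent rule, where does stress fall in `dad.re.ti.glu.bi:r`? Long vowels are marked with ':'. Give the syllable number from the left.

Classical Latin: stress the penult if heavy (long vowel or closed), else the antepenult.
Weights: 3 ti L, 4 glu L, 5 bi:r H.
The penult (syllable 4, glu) is light, so stress falls on the antepenult (syllable 3, ti).
Stress on syllable 3: dad.re.ˈti.glu.bi:r.

3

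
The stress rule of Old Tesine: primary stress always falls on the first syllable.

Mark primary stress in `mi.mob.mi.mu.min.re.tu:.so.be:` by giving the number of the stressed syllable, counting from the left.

1

The word has 9 syllables; the first syllable is syllable 1 (mi).
Primary stress: syllable 1 → ˈmi.mob.mi.mu.min.re.tu:.so.be:.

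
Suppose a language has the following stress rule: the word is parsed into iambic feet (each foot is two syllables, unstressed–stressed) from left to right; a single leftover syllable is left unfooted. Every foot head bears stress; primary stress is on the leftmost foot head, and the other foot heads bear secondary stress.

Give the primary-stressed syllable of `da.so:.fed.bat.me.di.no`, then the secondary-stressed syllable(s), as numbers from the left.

primary 2, secondary 4, 6

Parse left to right into iambic (σˈσ) feet: (da.ˈso:) (fed.ˈbat) (me.ˈdi) no. Syllable 7 is left unfooted.
Foot heads (stressed positions): 2, 4, 6.
End Rule Leftmost: primary stress on the leftmost head = syllable 2.
Secondary stress on 4, 6: da.ˈso:.fed.ˌbat.me.ˌdi.no.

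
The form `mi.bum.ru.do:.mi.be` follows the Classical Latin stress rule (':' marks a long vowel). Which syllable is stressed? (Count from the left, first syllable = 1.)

4

Classical Latin: stress the penult if heavy (long vowel or closed), else the antepenult.
Weights: 4 do: H, 5 mi L, 6 be L.
The penult (syllable 5, mi) is light, so stress falls on the antepenult (syllable 4, do:).
Stress on syllable 4: mi.bum.ru.ˈdo:.mi.be.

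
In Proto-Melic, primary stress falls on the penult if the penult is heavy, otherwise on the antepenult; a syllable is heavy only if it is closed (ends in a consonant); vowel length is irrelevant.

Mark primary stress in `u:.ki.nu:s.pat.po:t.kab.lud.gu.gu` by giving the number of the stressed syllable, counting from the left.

7

Weights: 7 lud H, 8 gu L, 9 gu L.
The penult (syllable 8, gu) is light, so stress falls on the antepenult (syllable 7, lud).
Primary stress: syllable 7 → u:.ki.nu:s.pat.po:t.kab.ˈlud.gu.gu.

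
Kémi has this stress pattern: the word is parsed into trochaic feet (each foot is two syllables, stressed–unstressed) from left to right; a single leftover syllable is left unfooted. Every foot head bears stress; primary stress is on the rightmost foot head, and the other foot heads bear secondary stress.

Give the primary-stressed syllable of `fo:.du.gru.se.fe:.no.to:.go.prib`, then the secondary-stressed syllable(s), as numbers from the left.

Parse left to right into trochaic (ˈσσ) feet: (ˈfo:.du) (ˈgru.se) (ˈfe:.no) (ˈto:.go) prib. Syllable 9 is left unfooted.
Foot heads (stressed positions): 1, 3, 5, 7.
End Rule Rightmost: primary stress on the rightmost head = syllable 7.
Secondary stress on 1, 3, 5: ˌfo:.du.ˌgru.se.ˌfe:.no.ˈto:.go.prib.

primary 7, secondary 1, 3, 5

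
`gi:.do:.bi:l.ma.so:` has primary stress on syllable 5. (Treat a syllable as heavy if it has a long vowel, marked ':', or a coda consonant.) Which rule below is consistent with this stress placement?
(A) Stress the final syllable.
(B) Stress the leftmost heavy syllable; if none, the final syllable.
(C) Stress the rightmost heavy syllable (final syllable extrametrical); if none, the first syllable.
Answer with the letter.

Rule A → syllable 5 ✓.
Rule B → syllable 1 (observed: 5).
Rule C → syllable 3 (observed: 5).

A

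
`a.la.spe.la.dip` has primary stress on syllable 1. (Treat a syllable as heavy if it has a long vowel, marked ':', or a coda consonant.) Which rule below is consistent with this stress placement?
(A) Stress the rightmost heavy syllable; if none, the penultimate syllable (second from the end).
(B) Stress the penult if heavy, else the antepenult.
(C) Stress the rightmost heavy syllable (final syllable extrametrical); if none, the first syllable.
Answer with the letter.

C

Rule A → syllable 5 (observed: 1).
Rule B → syllable 3 (observed: 1).
Rule C → syllable 1 ✓.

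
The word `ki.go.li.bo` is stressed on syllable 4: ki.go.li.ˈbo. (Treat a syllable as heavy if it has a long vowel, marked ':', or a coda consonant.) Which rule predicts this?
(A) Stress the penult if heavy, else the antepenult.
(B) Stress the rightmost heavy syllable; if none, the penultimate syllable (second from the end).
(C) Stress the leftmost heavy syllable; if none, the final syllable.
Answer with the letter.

Rule A → syllable 2 (observed: 4).
Rule B → syllable 3 (observed: 4).
Rule C → syllable 4 ✓.

C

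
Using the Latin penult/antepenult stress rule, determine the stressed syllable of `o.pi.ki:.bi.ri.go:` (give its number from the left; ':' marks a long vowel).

4

Classical Latin: stress the penult if heavy (long vowel or closed), else the antepenult.
Weights: 4 bi L, 5 ri L, 6 go: H.
The penult (syllable 5, ri) is light, so stress falls on the antepenult (syllable 4, bi).
Stress on syllable 4: o.pi.ki:.ˈbi.ri.go:.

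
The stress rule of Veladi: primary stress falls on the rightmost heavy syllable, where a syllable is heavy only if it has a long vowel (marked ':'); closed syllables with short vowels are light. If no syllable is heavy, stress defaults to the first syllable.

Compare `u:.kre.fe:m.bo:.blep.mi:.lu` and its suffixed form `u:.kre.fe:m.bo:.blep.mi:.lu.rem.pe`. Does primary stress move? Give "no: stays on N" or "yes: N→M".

no: stays on 6

Base `u:.kre.fe:m.bo:.blep.mi:.lu` (7 syllables):
  Weights: 1 u: H, 2 kre L, 3 fe:m H, 4 bo: H, 5 blep L, 6 mi: H, 7 lu L.
  Heavy syllables in the domain: 1, 3, 4, 6. The rightmost is syllable 6 (mi:).
  → primary stress on syllable 6.
Suffixed `u:.kre.fe:m.bo:.blep.mi:.lu.rem.pe` (9 syllables):
  Weights: 1 u: H, 2 kre L, 3 fe:m H, 4 bo: H, 5 blep L, 6 mi: H, 7 lu L, 8 rem L, 9 pe L.
  Heavy syllables in the domain: 1, 3, 4, 6. The rightmost is syllable 6 (mi:).
  → primary stress on syllable 6.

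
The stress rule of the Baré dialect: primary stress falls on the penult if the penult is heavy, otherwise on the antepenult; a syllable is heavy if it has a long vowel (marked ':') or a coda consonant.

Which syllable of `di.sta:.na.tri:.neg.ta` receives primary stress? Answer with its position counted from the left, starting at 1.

Weights: 4 tri: H, 5 neg H, 6 ta L.
The penult (syllable 5, neg) is heavy, so it takes stress.
Primary stress: syllable 5 → di.sta:.na.tri:.ˈneg.ta.

5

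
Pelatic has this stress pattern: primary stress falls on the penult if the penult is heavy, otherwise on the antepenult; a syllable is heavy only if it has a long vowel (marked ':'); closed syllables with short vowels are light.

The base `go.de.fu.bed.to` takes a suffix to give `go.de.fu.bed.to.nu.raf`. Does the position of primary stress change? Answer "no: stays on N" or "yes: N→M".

yes: 3→5

Base `go.de.fu.bed.to` (5 syllables):
  Weights: 3 fu L, 4 bed L, 5 to L.
  The penult (syllable 4, bed) is light, so stress falls on the antepenult (syllable 3, fu).
  → primary stress on syllable 3.
Suffixed `go.de.fu.bed.to.nu.raf` (7 syllables):
  Weights: 5 to L, 6 nu L, 7 raf L.
  The penult (syllable 6, nu) is light, so stress falls on the antepenult (syllable 5, to).
  → primary stress on syllable 5.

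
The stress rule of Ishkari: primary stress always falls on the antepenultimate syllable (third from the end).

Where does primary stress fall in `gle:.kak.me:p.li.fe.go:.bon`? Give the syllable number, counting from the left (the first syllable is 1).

The word has 7 syllables; the antepenultimate syllable (third from the end) is syllable 5 (fe).
Primary stress: syllable 5 → gle:.kak.me:p.li.ˈfe.go:.bon.

5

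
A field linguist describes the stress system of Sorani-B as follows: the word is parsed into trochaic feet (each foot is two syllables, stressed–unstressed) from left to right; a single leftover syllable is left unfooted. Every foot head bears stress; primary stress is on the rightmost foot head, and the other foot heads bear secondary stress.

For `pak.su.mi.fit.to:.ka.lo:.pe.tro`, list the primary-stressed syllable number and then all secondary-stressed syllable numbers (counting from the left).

Parse left to right into trochaic (ˈσσ) feet: (ˈpak.su) (ˈmi.fit) (ˈto:.ka) (ˈlo:.pe) tro. Syllable 9 is left unfooted.
Foot heads (stressed positions): 1, 3, 5, 7.
End Rule Rightmost: primary stress on the rightmost head = syllable 7.
Secondary stress on 1, 3, 5: ˌpak.su.ˌmi.fit.ˌto:.ka.ˈlo:.pe.tro.

primary 7, secondary 1, 3, 5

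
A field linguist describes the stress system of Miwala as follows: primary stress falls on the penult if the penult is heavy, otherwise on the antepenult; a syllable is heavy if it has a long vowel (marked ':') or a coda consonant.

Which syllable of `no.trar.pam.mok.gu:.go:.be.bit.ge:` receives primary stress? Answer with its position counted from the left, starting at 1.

Weights: 7 be L, 8 bit H, 9 ge: H.
The penult (syllable 8, bit) is heavy, so it takes stress.
Primary stress: syllable 8 → no.trar.pam.mok.gu:.go:.be.ˈbit.ge:.

8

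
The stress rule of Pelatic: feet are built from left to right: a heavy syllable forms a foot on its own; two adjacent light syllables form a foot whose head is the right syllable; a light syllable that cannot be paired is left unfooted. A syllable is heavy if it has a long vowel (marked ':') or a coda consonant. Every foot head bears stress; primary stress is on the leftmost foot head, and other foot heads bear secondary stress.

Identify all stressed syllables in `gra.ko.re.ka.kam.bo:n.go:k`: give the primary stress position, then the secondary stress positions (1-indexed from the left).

primary 2, secondary 4, 5, 6, 7

Weights: 1 gra L, 2 ko L, 3 re L, 4 ka L, 5 kam H, 6 bo:n H, 7 go:k H.
Parse left to right (heavy = foot alone; LL = one foot; stranded L unfooted): (gra.ˈko) (re.ˈka) (ˈkam) (ˈbo:n) (ˈgo:k).
Foot heads: 2, 4, 5, 6, 7.
Primary stress on the leftmost head = syllable 2.
Secondary stress on 4, 5, 6, 7: gra.ˈko.re.ˌka.ˌkam.ˌbo:n.ˌgo:k.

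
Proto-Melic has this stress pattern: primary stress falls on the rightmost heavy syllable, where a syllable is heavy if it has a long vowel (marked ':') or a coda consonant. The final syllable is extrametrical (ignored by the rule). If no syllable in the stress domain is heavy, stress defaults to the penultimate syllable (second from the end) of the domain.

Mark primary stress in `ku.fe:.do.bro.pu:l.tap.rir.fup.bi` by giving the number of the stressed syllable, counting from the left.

The final syllable (9, bi) is extrametrical; the stress domain is syllables 1–8.
Weights: 1 ku L, 2 fe: H, 3 do L, 4 bro L, 5 pu:l H, 6 tap H, 7 rir H, 8 fup H.
Heavy syllables in the domain: 2, 5, 6, 7, 8. The rightmost is syllable 8 (fup).
Primary stress: syllable 8 → ku.fe:.do.bro.pu:l.tap.rir.ˈfup.bi.

8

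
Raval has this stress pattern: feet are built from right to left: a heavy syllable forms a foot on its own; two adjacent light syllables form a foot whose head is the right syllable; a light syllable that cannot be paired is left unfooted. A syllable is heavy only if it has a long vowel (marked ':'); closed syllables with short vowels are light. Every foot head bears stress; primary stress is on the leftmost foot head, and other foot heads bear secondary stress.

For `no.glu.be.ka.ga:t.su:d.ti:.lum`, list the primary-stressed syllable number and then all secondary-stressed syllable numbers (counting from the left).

Weights: 1 no L, 2 glu L, 3 be L, 4 ka L, 5 ga:t H, 6 su:d H, 7 ti: H, 8 lum L.
Parse right to left (heavy = foot alone; LL = one foot; stranded L unfooted): (no.ˈglu) (be.ˈka) (ˈga:t) (ˈsu:d) (ˈti:) lum.
Foot heads: 2, 4, 5, 6, 7.
Primary stress on the leftmost head = syllable 2.
Secondary stress on 4, 5, 6, 7: no.ˈglu.be.ˌka.ˌga:t.ˌsu:d.ˌti:.lum.

primary 2, secondary 4, 5, 6, 7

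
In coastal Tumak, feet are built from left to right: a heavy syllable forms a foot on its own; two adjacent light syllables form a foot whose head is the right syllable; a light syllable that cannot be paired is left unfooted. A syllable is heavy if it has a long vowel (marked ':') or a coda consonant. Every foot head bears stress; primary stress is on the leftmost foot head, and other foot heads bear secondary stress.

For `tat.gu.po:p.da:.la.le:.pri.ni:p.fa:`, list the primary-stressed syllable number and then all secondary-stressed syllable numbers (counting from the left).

primary 1, secondary 3, 4, 6, 8, 9

Weights: 1 tat H, 2 gu L, 3 po:p H, 4 da: H, 5 la L, 6 le: H, 7 pri L, 8 ni:p H, 9 fa: H.
Parse left to right (heavy = foot alone; LL = one foot; stranded L unfooted): (ˈtat) gu (ˈpo:p) (ˈda:) la (ˈle:) pri (ˈni:p) (ˈfa:).
Foot heads: 1, 3, 4, 6, 8, 9.
Primary stress on the leftmost head = syllable 1.
Secondary stress on 3, 4, 6, 8, 9: ˈtat.gu.ˌpo:p.ˌda:.la.ˌle:.pri.ˌni:p.ˌfa:.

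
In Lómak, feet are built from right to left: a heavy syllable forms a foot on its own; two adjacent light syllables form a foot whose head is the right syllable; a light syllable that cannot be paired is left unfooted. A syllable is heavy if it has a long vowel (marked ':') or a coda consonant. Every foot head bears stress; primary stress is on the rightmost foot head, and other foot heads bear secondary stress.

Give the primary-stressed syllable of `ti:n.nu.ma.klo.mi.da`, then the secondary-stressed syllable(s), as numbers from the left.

primary 6, secondary 1, 4

Weights: 1 ti:n H, 2 nu L, 3 ma L, 4 klo L, 5 mi L, 6 da L.
Parse right to left (heavy = foot alone; LL = one foot; stranded L unfooted): (ˈti:n) nu (ma.ˈklo) (mi.ˈda).
Foot heads: 1, 4, 6.
Primary stress on the rightmost head = syllable 6.
Secondary stress on 1, 4: ˌti:n.nu.ma.ˌklo.mi.ˈda.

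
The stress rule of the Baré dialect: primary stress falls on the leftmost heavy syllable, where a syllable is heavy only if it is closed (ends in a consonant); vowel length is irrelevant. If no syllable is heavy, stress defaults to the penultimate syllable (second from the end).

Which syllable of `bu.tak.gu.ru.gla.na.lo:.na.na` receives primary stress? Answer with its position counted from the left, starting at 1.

Weights: 1 bu L, 2 tak H, 3 gu L, 4 ru L, 5 gla L, 6 na L, 7 lo: L, 8 na L, 9 na L.
Heavy syllables in the domain: 2. The leftmost is syllable 2 (tak).
Primary stress: syllable 2 → bu.ˈtak.gu.ru.gla.na.lo:.na.na.

2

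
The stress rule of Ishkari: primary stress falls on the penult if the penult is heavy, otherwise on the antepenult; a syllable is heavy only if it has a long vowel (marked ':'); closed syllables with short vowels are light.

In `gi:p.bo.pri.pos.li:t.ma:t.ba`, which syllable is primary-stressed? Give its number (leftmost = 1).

Weights: 5 li:t H, 6 ma:t H, 7 ba L.
The penult (syllable 6, ma:t) is heavy, so it takes stress.
Primary stress: syllable 6 → gi:p.bo.pri.pos.li:t.ˈma:t.ba.

6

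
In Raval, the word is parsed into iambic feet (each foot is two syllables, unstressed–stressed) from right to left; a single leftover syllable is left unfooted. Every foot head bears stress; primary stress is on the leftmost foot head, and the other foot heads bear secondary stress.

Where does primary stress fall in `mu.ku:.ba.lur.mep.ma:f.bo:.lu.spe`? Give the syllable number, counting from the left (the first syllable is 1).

3

Parse right to left into iambic (σˈσ) feet: mu (ku:.ˈba) (lur.ˈmep) (ma:f.ˈbo:) (lu.ˈspe). Syllable 1 is left unfooted.
Foot heads (stressed positions): 3, 5, 7, 9.
End Rule Leftmost: primary stress on the leftmost head = syllable 3.
Primary stress: syllable 3 → mu.ku:.ˈba.lur.mep.ma:f.bo:.lu.spe.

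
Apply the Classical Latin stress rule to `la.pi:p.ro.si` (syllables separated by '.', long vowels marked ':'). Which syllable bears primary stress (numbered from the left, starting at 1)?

2

Classical Latin: stress the penult if heavy (long vowel or closed), else the antepenult.
Weights: 2 pi:p H, 3 ro L, 4 si L.
The penult (syllable 3, ro) is light, so stress falls on the antepenult (syllable 2, pi:p).
Stress on syllable 2: la.ˈpi:p.ro.si.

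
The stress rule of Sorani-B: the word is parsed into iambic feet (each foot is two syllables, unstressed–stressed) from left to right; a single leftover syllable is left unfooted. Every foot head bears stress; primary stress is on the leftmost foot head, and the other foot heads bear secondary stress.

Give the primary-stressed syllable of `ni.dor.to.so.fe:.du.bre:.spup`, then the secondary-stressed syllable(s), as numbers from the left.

primary 2, secondary 4, 6, 8

Parse left to right into iambic (σˈσ) feet: (ni.ˈdor) (to.ˈso) (fe:.ˈdu) (bre:.ˈspup).
Foot heads (stressed positions): 2, 4, 6, 8.
End Rule Leftmost: primary stress on the leftmost head = syllable 2.
Secondary stress on 4, 6, 8: ni.ˈdor.to.ˌso.fe:.ˌdu.bre:.ˌspup.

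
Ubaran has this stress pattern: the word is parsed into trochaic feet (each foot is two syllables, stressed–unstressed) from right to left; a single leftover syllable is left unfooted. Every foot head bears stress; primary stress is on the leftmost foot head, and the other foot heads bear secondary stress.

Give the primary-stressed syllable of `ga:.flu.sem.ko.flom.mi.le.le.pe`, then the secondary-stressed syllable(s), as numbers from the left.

Parse right to left into trochaic (ˈσσ) feet: ga: (ˈflu.sem) (ˈko.flom) (ˈmi.le) (ˈle.pe). Syllable 1 is left unfooted.
Foot heads (stressed positions): 2, 4, 6, 8.
End Rule Leftmost: primary stress on the leftmost head = syllable 2.
Secondary stress on 4, 6, 8: ga:.ˈflu.sem.ˌko.flom.ˌmi.le.ˌle.pe.

primary 2, secondary 4, 6, 8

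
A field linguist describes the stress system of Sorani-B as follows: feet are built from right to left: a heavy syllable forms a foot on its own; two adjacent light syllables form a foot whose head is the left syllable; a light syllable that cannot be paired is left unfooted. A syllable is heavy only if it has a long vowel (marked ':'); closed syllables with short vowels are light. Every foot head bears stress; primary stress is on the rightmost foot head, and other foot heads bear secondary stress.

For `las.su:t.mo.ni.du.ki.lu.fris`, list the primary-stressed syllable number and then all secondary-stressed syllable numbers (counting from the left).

Weights: 1 las L, 2 su:t H, 3 mo L, 4 ni L, 5 du L, 6 ki L, 7 lu L, 8 fris L.
Parse right to left (heavy = foot alone; LL = one foot; stranded L unfooted): las (ˈsu:t) (ˈmo.ni) (ˈdu.ki) (ˈlu.fris).
Foot heads: 2, 3, 5, 7.
Primary stress on the rightmost head = syllable 7.
Secondary stress on 2, 3, 5: las.ˌsu:t.ˌmo.ni.ˌdu.ki.ˈlu.fris.

primary 7, secondary 2, 3, 5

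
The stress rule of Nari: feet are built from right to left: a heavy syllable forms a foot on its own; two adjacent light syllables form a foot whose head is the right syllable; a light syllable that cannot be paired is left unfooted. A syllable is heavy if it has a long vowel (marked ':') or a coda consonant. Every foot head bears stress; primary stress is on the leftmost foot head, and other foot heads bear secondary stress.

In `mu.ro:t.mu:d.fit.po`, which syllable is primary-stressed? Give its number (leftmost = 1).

Weights: 1 mu L, 2 ro:t H, 3 mu:d H, 4 fit H, 5 po L.
Parse right to left (heavy = foot alone; LL = one foot; stranded L unfooted): mu (ˈro:t) (ˈmu:d) (ˈfit) po.
Foot heads: 2, 3, 4.
Primary stress on the leftmost head = syllable 2.
Primary stress: syllable 2 → mu.ˈro:t.mu:d.fit.po.

2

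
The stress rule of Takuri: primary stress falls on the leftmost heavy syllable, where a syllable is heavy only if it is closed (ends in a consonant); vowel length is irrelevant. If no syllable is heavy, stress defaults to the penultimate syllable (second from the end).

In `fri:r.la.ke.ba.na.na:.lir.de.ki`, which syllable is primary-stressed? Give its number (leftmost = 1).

Weights: 1 fri:r H, 2 la L, 3 ke L, 4 ba L, 5 na L, 6 na: L, 7 lir H, 8 de L, 9 ki L.
Heavy syllables in the domain: 1, 7. The leftmost is syllable 1 (fri:r).
Primary stress: syllable 1 → ˈfri:r.la.ke.ba.na.na:.lir.de.ki.

1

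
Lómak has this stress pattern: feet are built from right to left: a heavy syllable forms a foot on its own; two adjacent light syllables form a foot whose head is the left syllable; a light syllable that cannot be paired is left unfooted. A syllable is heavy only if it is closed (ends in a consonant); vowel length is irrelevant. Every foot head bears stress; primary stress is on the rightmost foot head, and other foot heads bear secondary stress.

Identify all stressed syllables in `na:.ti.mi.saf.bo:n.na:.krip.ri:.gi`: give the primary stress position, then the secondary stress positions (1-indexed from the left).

primary 8, secondary 2, 4, 5, 7

Weights: 1 na: L, 2 ti L, 3 mi L, 4 saf H, 5 bo:n H, 6 na: L, 7 krip H, 8 ri: L, 9 gi L.
Parse right to left (heavy = foot alone; LL = one foot; stranded L unfooted): na: (ˈti.mi) (ˈsaf) (ˈbo:n) na: (ˈkrip) (ˈri:.gi).
Foot heads: 2, 4, 5, 7, 8.
Primary stress on the rightmost head = syllable 8.
Secondary stress on 2, 4, 5, 7: na:.ˌti.mi.ˌsaf.ˌbo:n.na:.ˌkrip.ˈri:.gi.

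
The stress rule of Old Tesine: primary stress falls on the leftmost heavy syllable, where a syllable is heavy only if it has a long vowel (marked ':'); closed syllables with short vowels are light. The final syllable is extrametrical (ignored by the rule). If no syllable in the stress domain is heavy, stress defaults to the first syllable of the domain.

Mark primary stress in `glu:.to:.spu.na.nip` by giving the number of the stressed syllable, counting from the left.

The final syllable (5, nip) is extrametrical; the stress domain is syllables 1–4.
Weights: 1 glu: H, 2 to: H, 3 spu L, 4 na L.
Heavy syllables in the domain: 1, 2. The leftmost is syllable 1 (glu:).
Primary stress: syllable 1 → ˈglu:.to:.spu.na.nip.

1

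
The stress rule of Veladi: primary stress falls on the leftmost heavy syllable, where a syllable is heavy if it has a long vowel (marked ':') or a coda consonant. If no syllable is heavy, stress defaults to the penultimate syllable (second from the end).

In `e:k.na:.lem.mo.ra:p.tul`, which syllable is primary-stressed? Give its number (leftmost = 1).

Weights: 1 e:k H, 2 na: H, 3 lem H, 4 mo L, 5 ra:p H, 6 tul H.
Heavy syllables in the domain: 1, 2, 3, 5, 6. The leftmost is syllable 1 (e:k).
Primary stress: syllable 1 → ˈe:k.na:.lem.mo.ra:p.tul.

1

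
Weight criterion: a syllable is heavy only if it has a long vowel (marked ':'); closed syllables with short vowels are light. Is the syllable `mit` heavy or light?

light

`mit`: short vowel, closed (coda /t/). Short vowel → light.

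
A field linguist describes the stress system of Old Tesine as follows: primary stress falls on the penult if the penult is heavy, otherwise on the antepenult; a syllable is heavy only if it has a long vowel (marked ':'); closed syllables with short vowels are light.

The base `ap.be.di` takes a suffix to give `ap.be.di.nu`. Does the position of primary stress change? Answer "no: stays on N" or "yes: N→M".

Base `ap.be.di` (3 syllables):
  Weights: 1 ap L, 2 be L, 3 di L.
  The penult (syllable 2, be) is light, so stress falls on the antepenult (syllable 1, ap).
  → primary stress on syllable 1.
Suffixed `ap.be.di.nu` (4 syllables):
  Weights: 2 be L, 3 di L, 4 nu L.
  The penult (syllable 3, di) is light, so stress falls on the antepenult (syllable 2, be).
  → primary stress on syllable 2.

yes: 1→2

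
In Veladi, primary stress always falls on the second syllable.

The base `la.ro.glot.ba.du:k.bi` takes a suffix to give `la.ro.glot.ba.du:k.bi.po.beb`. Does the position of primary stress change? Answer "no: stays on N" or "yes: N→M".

no: stays on 2

Base `la.ro.glot.ba.du:k.bi` (6 syllables):
  The word has 6 syllables; the second syllable is syllable 2 (ro).
  → primary stress on syllable 2.
Suffixed `la.ro.glot.ba.du:k.bi.po.beb` (8 syllables):
  The word has 8 syllables; the second syllable is syllable 2 (ro).
  → primary stress on syllable 2.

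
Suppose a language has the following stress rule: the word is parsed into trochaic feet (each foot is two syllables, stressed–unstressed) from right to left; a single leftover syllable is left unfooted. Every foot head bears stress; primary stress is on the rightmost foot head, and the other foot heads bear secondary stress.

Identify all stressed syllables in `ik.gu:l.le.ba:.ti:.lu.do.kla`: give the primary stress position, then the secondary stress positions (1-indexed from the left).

primary 7, secondary 1, 3, 5

Parse right to left into trochaic (ˈσσ) feet: (ˈik.gu:l) (ˈle.ba:) (ˈti:.lu) (ˈdo.kla).
Foot heads (stressed positions): 1, 3, 5, 7.
End Rule Rightmost: primary stress on the rightmost head = syllable 7.
Secondary stress on 1, 3, 5: ˌik.gu:l.ˌle.ba:.ˌti:.lu.ˈdo.kla.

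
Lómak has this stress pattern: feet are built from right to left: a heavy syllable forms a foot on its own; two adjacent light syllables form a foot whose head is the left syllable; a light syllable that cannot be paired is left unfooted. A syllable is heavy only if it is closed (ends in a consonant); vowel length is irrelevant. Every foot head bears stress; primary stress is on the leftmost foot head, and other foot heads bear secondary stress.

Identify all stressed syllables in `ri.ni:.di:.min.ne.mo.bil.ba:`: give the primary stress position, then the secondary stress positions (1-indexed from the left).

primary 2, secondary 4, 5, 7

Weights: 1 ri L, 2 ni: L, 3 di: L, 4 min H, 5 ne L, 6 mo L, 7 bil H, 8 ba: L.
Parse right to left (heavy = foot alone; LL = one foot; stranded L unfooted): ri (ˈni:.di:) (ˈmin) (ˈne.mo) (ˈbil) ba:.
Foot heads: 2, 4, 5, 7.
Primary stress on the leftmost head = syllable 2.
Secondary stress on 4, 5, 7: ri.ˈni:.di:.ˌmin.ˌne.mo.ˌbil.ba:.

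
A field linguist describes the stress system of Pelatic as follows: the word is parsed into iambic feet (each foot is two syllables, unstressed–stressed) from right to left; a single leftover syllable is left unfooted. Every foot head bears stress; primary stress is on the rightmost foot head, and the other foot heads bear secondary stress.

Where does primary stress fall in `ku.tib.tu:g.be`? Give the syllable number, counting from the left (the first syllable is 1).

4

Parse right to left into iambic (σˈσ) feet: (ku.ˈtib) (tu:g.ˈbe).
Foot heads (stressed positions): 2, 4.
End Rule Rightmost: primary stress on the rightmost head = syllable 4.
Primary stress: syllable 4 → ku.tib.tu:g.ˈbe.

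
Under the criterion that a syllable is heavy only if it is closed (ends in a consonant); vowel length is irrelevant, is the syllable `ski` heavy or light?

light

`ski`: short vowel, open (no coda). Open (no coda) → light.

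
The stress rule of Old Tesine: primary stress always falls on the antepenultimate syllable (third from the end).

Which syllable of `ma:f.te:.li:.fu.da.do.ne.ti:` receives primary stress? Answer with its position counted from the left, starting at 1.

6

The word has 8 syllables; the antepenultimate syllable (third from the end) is syllable 6 (do).
Primary stress: syllable 6 → ma:f.te:.li:.fu.da.ˈdo.ne.ti:.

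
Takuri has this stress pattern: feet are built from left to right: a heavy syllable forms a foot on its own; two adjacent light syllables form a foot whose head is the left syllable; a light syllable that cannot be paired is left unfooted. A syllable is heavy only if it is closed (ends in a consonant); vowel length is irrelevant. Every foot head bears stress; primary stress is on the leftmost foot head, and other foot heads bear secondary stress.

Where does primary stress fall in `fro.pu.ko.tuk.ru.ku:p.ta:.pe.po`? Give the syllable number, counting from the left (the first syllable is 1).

1

Weights: 1 fro L, 2 pu L, 3 ko L, 4 tuk H, 5 ru L, 6 ku:p H, 7 ta: L, 8 pe L, 9 po L.
Parse left to right (heavy = foot alone; LL = one foot; stranded L unfooted): (ˈfro.pu) ko (ˈtuk) ru (ˈku:p) (ˈta:.pe) po.
Foot heads: 1, 4, 6, 7.
Primary stress on the leftmost head = syllable 1.
Primary stress: syllable 1 → ˈfro.pu.ko.tuk.ru.ku:p.ta:.pe.po.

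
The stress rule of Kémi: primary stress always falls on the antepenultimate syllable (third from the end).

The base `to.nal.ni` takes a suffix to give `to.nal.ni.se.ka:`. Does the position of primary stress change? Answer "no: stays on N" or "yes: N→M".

Base `to.nal.ni` (3 syllables):
  The word has 3 syllables; the antepenultimate syllable (third from the end) is syllable 1 (to).
  → primary stress on syllable 1.
Suffixed `to.nal.ni.se.ka:` (5 syllables):
  The word has 5 syllables; the antepenultimate syllable (third from the end) is syllable 3 (ni).
  → primary stress on syllable 3.

yes: 1→3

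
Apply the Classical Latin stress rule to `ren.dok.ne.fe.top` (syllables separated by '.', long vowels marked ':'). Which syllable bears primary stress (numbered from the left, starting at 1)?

3

Classical Latin: stress the penult if heavy (long vowel or closed), else the antepenult.
Weights: 3 ne L, 4 fe L, 5 top H.
The penult (syllable 4, fe) is light, so stress falls on the antepenult (syllable 3, ne).
Stress on syllable 3: ren.dok.ˈne.fe.top.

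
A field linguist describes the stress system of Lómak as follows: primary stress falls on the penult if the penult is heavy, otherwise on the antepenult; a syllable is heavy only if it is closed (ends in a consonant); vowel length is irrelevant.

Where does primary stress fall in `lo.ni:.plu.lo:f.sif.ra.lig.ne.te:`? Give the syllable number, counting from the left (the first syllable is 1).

7

Weights: 7 lig H, 8 ne L, 9 te: L.
The penult (syllable 8, ne) is light, so stress falls on the antepenult (syllable 7, lig).
Primary stress: syllable 7 → lo.ni:.plu.lo:f.sif.ra.ˈlig.ne.te:.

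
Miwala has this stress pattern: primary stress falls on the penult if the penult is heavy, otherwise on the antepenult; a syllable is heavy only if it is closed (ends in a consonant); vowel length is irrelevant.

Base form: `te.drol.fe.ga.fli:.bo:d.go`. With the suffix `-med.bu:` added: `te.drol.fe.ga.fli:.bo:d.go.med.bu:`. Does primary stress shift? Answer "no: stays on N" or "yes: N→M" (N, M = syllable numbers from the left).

yes: 6→8

Base `te.drol.fe.ga.fli:.bo:d.go` (7 syllables):
  Weights: 5 fli: L, 6 bo:d H, 7 go L.
  The penult (syllable 6, bo:d) is heavy, so it takes stress.
  → primary stress on syllable 6.
Suffixed `te.drol.fe.ga.fli:.bo:d.go.med.bu:` (9 syllables):
  Weights: 7 go L, 8 med H, 9 bu: L.
  The penult (syllable 8, med) is heavy, so it takes stress.
  → primary stress on syllable 8.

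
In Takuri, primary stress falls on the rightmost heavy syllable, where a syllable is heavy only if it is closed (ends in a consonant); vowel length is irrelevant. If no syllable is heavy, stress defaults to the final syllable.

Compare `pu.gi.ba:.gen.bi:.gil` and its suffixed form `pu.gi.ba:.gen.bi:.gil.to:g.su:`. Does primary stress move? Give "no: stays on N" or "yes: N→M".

Base `pu.gi.ba:.gen.bi:.gil` (6 syllables):
  Weights: 1 pu L, 2 gi L, 3 ba: L, 4 gen H, 5 bi: L, 6 gil H.
  Heavy syllables in the domain: 4, 6. The rightmost is syllable 6 (gil).
  → primary stress on syllable 6.
Suffixed `pu.gi.ba:.gen.bi:.gil.to:g.su:` (8 syllables):
  Weights: 1 pu L, 2 gi L, 3 ba: L, 4 gen H, 5 bi: L, 6 gil H, 7 to:g H, 8 su: L.
  Heavy syllables in the domain: 4, 6, 7. The rightmost is syllable 7 (to:g).
  → primary stress on syllable 7.

yes: 6→7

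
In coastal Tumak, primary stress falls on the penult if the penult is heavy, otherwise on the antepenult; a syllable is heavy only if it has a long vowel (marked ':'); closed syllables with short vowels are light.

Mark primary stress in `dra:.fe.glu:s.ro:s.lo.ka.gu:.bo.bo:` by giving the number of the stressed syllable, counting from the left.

Weights: 7 gu: H, 8 bo L, 9 bo: H.
The penult (syllable 8, bo) is light, so stress falls on the antepenult (syllable 7, gu:).
Primary stress: syllable 7 → dra:.fe.glu:s.ro:s.lo.ka.ˈgu:.bo.bo:.

7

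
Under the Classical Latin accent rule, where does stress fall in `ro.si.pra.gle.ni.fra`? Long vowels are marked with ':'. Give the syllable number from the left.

Classical Latin: stress the penult if heavy (long vowel or closed), else the antepenult.
Weights: 4 gle L, 5 ni L, 6 fra L.
The penult (syllable 5, ni) is light, so stress falls on the antepenult (syllable 4, gle).
Stress on syllable 4: ro.si.pra.ˈgle.ni.fra.

4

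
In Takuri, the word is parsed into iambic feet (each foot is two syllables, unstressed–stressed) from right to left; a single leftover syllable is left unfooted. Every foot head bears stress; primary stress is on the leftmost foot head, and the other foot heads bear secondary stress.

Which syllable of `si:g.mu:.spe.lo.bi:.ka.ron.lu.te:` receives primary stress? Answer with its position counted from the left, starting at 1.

3

Parse right to left into iambic (σˈσ) feet: si:g (mu:.ˈspe) (lo.ˈbi:) (ka.ˈron) (lu.ˈte:). Syllable 1 is left unfooted.
Foot heads (stressed positions): 3, 5, 7, 9.
End Rule Leftmost: primary stress on the leftmost head = syllable 3.
Primary stress: syllable 3 → si:g.mu:.ˈspe.lo.bi:.ka.ron.lu.te:.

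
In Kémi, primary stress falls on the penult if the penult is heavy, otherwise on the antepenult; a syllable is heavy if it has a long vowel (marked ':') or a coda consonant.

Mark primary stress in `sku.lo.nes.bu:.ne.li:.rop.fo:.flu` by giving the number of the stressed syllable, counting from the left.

8

Weights: 7 rop H, 8 fo: H, 9 flu L.
The penult (syllable 8, fo:) is heavy, so it takes stress.
Primary stress: syllable 8 → sku.lo.nes.bu:.ne.li:.rop.ˈfo:.flu.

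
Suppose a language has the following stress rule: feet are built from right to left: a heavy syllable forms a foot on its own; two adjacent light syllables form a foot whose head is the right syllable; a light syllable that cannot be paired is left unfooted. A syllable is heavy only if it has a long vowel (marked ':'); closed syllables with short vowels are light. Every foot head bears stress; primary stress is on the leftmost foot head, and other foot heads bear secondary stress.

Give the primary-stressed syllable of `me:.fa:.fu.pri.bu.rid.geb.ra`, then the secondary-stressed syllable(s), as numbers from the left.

Weights: 1 me: H, 2 fa: H, 3 fu L, 4 pri L, 5 bu L, 6 rid L, 7 geb L, 8 ra L.
Parse right to left (heavy = foot alone; LL = one foot; stranded L unfooted): (ˈme:) (ˈfa:) (fu.ˈpri) (bu.ˈrid) (geb.ˈra).
Foot heads: 1, 2, 4, 6, 8.
Primary stress on the leftmost head = syllable 1.
Secondary stress on 2, 4, 6, 8: ˈme:.ˌfa:.fu.ˌpri.bu.ˌrid.geb.ˌra.

primary 1, secondary 2, 4, 6, 8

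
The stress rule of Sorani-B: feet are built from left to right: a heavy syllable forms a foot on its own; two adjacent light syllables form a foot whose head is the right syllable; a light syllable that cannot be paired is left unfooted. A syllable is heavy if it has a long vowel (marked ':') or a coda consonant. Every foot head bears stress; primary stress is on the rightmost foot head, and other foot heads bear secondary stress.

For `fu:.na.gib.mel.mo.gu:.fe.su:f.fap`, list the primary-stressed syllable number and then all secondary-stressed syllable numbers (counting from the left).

primary 9, secondary 1, 3, 4, 6, 8

Weights: 1 fu: H, 2 na L, 3 gib H, 4 mel H, 5 mo L, 6 gu: H, 7 fe L, 8 su:f H, 9 fap H.
Parse left to right (heavy = foot alone; LL = one foot; stranded L unfooted): (ˈfu:) na (ˈgib) (ˈmel) mo (ˈgu:) fe (ˈsu:f) (ˈfap).
Foot heads: 1, 3, 4, 6, 8, 9.
Primary stress on the rightmost head = syllable 9.
Secondary stress on 1, 3, 4, 6, 8: ˌfu:.na.ˌgib.ˌmel.mo.ˌgu:.fe.ˌsu:f.ˈfap.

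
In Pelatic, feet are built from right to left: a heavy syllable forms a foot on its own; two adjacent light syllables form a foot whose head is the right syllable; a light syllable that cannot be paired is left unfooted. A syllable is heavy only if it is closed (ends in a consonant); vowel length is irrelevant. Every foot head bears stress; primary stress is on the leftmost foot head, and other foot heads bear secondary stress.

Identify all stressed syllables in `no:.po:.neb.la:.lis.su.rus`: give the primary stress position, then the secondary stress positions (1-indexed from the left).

Weights: 1 no: L, 2 po: L, 3 neb H, 4 la: L, 5 lis H, 6 su L, 7 rus H.
Parse right to left (heavy = foot alone; LL = one foot; stranded L unfooted): (no:.ˈpo:) (ˈneb) la: (ˈlis) su (ˈrus).
Foot heads: 2, 3, 5, 7.
Primary stress on the leftmost head = syllable 2.
Secondary stress on 3, 5, 7: no:.ˈpo:.ˌneb.la:.ˌlis.su.ˌrus.

primary 2, secondary 3, 5, 7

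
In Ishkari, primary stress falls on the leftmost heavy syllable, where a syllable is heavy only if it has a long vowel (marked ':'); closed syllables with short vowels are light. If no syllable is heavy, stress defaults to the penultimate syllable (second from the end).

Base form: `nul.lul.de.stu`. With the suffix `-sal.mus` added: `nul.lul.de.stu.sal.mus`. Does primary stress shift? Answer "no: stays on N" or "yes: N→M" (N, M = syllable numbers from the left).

yes: 3→5

Base `nul.lul.de.stu` (4 syllables):
  Weights: 1 nul L, 2 lul L, 3 de L, 4 stu L.
  No heavy syllable in the domain; default to the penultimate syllable (second from the end) = syllable 3.
  → primary stress on syllable 3.
Suffixed `nul.lul.de.stu.sal.mus` (6 syllables):
  Weights: 1 nul L, 2 lul L, 3 de L, 4 stu L, 5 sal L, 6 mus L.
  No heavy syllable in the domain; default to the penultimate syllable (second from the end) = syllable 5.
  → primary stress on syllable 5.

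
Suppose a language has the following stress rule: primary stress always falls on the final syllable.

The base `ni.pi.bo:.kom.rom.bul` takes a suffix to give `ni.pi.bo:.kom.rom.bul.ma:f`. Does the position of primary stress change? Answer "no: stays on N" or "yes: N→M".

Base `ni.pi.bo:.kom.rom.bul` (6 syllables):
  The word has 6 syllables; the final syllable is syllable 6 (bul).
  → primary stress on syllable 6.
Suffixed `ni.pi.bo:.kom.rom.bul.ma:f` (7 syllables):
  The word has 7 syllables; the final syllable is syllable 7 (ma:f).
  → primary stress on syllable 7.

yes: 6→7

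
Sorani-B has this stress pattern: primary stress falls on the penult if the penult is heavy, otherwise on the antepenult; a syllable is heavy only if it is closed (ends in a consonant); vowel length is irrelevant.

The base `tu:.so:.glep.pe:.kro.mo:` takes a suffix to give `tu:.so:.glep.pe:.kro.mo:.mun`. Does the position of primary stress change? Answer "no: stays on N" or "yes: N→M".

Base `tu:.so:.glep.pe:.kro.mo:` (6 syllables):
  Weights: 4 pe: L, 5 kro L, 6 mo: L.
  The penult (syllable 5, kro) is light, so stress falls on the antepenult (syllable 4, pe:).
  → primary stress on syllable 4.
Suffixed `tu:.so:.glep.pe:.kro.mo:.mun` (7 syllables):
  Weights: 5 kro L, 6 mo: L, 7 mun H.
  The penult (syllable 6, mo:) is light, so stress falls on the antepenult (syllable 5, kro).
  → primary stress on syllable 5.

yes: 4→5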